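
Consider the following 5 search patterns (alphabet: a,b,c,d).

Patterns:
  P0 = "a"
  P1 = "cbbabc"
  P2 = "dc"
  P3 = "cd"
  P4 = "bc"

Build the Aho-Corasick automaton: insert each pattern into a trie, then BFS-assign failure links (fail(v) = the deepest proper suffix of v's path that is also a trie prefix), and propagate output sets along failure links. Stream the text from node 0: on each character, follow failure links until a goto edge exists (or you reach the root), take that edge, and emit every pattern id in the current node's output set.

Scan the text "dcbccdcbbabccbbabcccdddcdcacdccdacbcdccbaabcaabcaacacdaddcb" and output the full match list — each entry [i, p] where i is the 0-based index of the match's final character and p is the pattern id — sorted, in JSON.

Construct AC machine:
Trie nodes:
  n0 'ε': a→1 b→11 c→2 d→8
  n1 'a': ·  [P0 ends]
  n2 'c': b→3 d→10
  n3 'cb': b→4
  n4 'cbb': a→5
  n5 'cbba': b→6
  n6 'cbbab': c→7
  n7 'cbbabc': ·  [P1 ends]
  n8 'd': c→9
  n9 'dc': ·  [P2 ends]
  n10 'cd': ·  [P3 ends]
  n11 'b': c→12
  n12 'bc': ·  [P4 ends]

BFS fail/out derivation:
  n1('a'): parent n0 fail=0; on 'a' 0 → fail=0;  out {0}∪∅={0}
  n2('c'): parent n0 fail=0; on 'c' 0 → fail=0;  out ∅∪∅=∅
  n8('d'): parent n0 fail=0; on 'd' 0 → fail=0;  out ∅∪∅=∅
  n11('b'): parent n0 fail=0; on 'b' 0 → fail=0;  out ∅∪∅=∅
  n3('cb'): parent n2 fail=0; on 'b' 0 → fail=11;  out ∅∪∅=∅
  n9('dc'): parent n8 fail=0; on 'c' 0 → fail=2;  out {2}∪∅={2}
  n10('cd'): parent n2 fail=0; on 'd' 0 → fail=8;  out {3}∪∅={3}
  n12('bc'): parent n11 fail=0; on 'c' 0 → fail=2;  out {4}∪∅={4}
  n4('cbb'): parent n3 fail=11; on 'b' 11→0 → fail=11;  out ∅∪∅=∅
  n5('cbba'): parent n4 fail=11; on 'a' 11→0 → fail=1;  out ∅∪{0}={0}
  n6('cbbab'): parent n5 fail=1; on 'b' 1→0 → fail=11;  out ∅∪∅=∅
  n7('cbbabc'): parent n6 fail=11; on 'c' 11 → fail=12;  out {1}∪{4}={1,4}

Scan:
pos 0 'd': at 8
pos 1 'c': at 9  → match P2@[0:1]
pos 2 'b': at 3 (via fail)
pos 3 'c': at 12 (via fail)  → match P4@[2:3]
pos 4 'c': at 2 (via fail)
pos 5 'd': at 10  → match P3@[4:5]
pos 6 'c': at 9 (via fail)  → match P2@[5:6]
pos 7 'b': at 3 (via fail)
pos 8 'b': at 4
pos 9 'a': at 5  → match P0@[9:9]
pos 10 'b': at 6
pos 11 'c': at 7  → match P1@[6:11],P4@[10:11]
pos 12 'c': at 2 (via fail)
pos 13 'b': at 3
pos 14 'b': at 4
pos 15 'a': at 5  → match P0@[15:15]
pos 16 'b': at 6
pos 17 'c': at 7  → match P1@[12:17],P4@[16:17]
pos 18 'c': at 2 (via fail)
pos 19 'c': at 2 (via fail)
pos 20 'd': at 10  → match P3@[19:20]
pos 21 'd': at 8 (via fail)
pos 22 'd': at 8 (via fail)
pos 23 'c': at 9  → match P2@[22:23]
pos 24 'd': at 10 (via fail)  → match P3@[23:24]
pos 25 'c': at 9 (via fail)  → match P2@[24:25]
pos 26 'a': at 1 (via fail)  → match P0@[26:26]
pos 27 'c': at 2 (via fail)
pos 28 'd': at 10  → match P3@[27:28]
pos 29 'c': at 9 (via fail)  → match P2@[28:29]
pos 30 'c': at 2 (via fail)
pos 31 'd': at 10  → match P3@[30:31]
pos 32 'a': at 1 (via fail)  → match P0@[32:32]
pos 33 'c': at 2 (via fail)
pos 34 'b': at 3
pos 35 'c': at 12 (via fail)  → match P4@[34:35]
pos 36 'd': at 10 (via fail)  → match P3@[35:36]
pos 37 'c': at 9 (via fail)  → match P2@[36:37]
pos 38 'c': at 2 (via fail)
pos 39 'b': at 3
pos 40 'a': at 1 (via fail)  → match P0@[40:40]
pos 41 'a': at 1 (via fail)  → match P0@[41:41]
pos 42 'b': at 11 (via fail)
pos 43 'c': at 12  → match P4@[42:43]
pos 44 'a': at 1 (via fail)  → match P0@[44:44]
pos 45 'a': at 1 (via fail)  → match P0@[45:45]
pos 46 'b': at 11 (via fail)
pos 47 'c': at 12  → match P4@[46:47]
pos 48 'a': at 1 (via fail)  → match P0@[48:48]
pos 49 'a': at 1 (via fail)  → match P0@[49:49]
pos 50 'c': at 2 (via fail)
pos 51 'a': at 1 (via fail)  → match P0@[51:51]
pos 52 'c': at 2 (via fail)
pos 53 'd': at 10  → match P3@[52:53]
pos 54 'a': at 1 (via fail)  → match P0@[54:54]
pos 55 'd': at 8 (via fail)
pos 56 'd': at 8 (via fail)
pos 57 'c': at 9  → match P2@[56:57]
pos 58 'b': at 3 (via fail)

Result: [[1,2],[3,4],[5,3],[6,2],[9,0],[11,1],[11,4],[15,0],[17,1],[17,4],[20,3],[23,2],[24,3],[25,2],[26,0],[28,3],[29,2],[31,3],[32,0],[35,4],[36,3],[37,2],[40,0],[41,0],[43,4],[44,0],[45,0],[47,4],[48,0],[49,0],[51,0],[53,3],[54,0],[57,2]]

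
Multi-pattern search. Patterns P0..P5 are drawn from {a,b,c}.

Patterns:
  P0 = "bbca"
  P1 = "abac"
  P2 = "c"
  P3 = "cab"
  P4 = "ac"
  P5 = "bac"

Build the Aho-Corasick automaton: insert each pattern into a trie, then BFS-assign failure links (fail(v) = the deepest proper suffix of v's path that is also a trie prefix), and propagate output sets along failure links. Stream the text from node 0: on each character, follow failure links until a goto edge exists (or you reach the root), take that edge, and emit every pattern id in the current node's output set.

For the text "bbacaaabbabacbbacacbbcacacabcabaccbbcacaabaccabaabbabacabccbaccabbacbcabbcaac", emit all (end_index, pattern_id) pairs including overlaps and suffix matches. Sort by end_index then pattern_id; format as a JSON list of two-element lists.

Build:
Trie nodes:
  n0 'ε': a→5 b→1 c→9
  n1 'b': a→13 b→2
  n2 'bb': c→3
  n3 'bbc': a→4
  n4 'bbca': ·  [P0 ends]
  n5 'a': b→6 c→12
  n6 'ab': a→7
  n7 'aba': c→8
  n8 'abac': ·  [P1 ends]
  n9 'c': a→10  [P2 ends]
  n10 'ca': b→11
  n11 'cab': ·  [P3 ends]
  n12 'ac': ·  [P4 ends]
  n13 'ba': c→14
  n14 'bac': ·  [P5 ends]

Failure links (BFS by depth):
  n1('b'): parent n0 fail=0; on 'b' 0 → fail=0;  out ∅∪∅=∅
  n5('a'): parent n0 fail=0; on 'a' 0 → fail=0;  out ∅∪∅=∅
  n9('c'): parent n0 fail=0; on 'c' 0 → fail=0;  out {2}∪∅={2}
  n2('bb'): parent n1 fail=0; on 'b' 0 → fail=1;  out ∅∪∅=∅
  n6('ab'): parent n5 fail=0; on 'b' 0 → fail=1;  out ∅∪∅=∅
  n10('ca'): parent n9 fail=0; on 'a' 0 → fail=5;  out ∅∪∅=∅
  n12('ac'): parent n5 fail=0; on 'c' 0 → fail=9;  out {4}∪{2}={2,4}
  n13('ba'): parent n1 fail=0; on 'a' 0 → fail=5;  out ∅∪∅=∅
  n3('bbc'): parent n2 fail=1; on 'c' 1→0 → fail=9;  out ∅∪{2}={2}
  n7('aba'): parent n6 fail=1; on 'a' 1 → fail=13;  out ∅∪∅=∅
  n11('cab'): parent n10 fail=5; on 'b' 5 → fail=6;  out {3}∪∅={3}
  n14('bac'): parent n13 fail=5; on 'c' 5 → fail=12;  out {5}∪{2,4}={2,4,5}
  n4('bbca'): parent n3 fail=9; on 'a' 9 → fail=10;  out {0}∪∅={0}
  n8('abac'): parent n7 fail=13; on 'c' 13 → fail=14;  out {1}∪{2,4,5}={1,2,4,5}

Text stream:
i=0 'b': node 0→1
i=1 'b': node 1→2
i=2 'a': node 2→13 (via fail)
i=3 'c': node 13→14  emit P2@[3:3],P4@[2:3],P5@[1:3]
i=4 'a': node 14→10 (via fail)
i=5 'a': node 10→5 (via fail)
i=6 'a': node 5→5 (via fail)
i=7 'b': node 5→6
i=8 'b': node 6→2 (via fail)
i=9 'a': node 2→13 (via fail)
i=10 'b': node 13→6 (via fail)
i=11 'a': node 6→7
i=12 'c': node 7→8  emit P1@[9:12],P2@[12:12],P4@[11:12],P5@[10:12]
i=13 'b': node 8→1 (via fail)
i=14 'b': node 1→2
i=15 'a': node 2→13 (via fail)
i=16 'c': node 13→14  emit P2@[16:16],P4@[15:16],P5@[14:16]
i=17 'a': node 14→10 (via fail)
i=18 'c': node 10→12 (via fail)  emit P2@[18:18],P4@[17:18]
i=19 'b': node 12→1 (via fail)
i=20 'b': node 1→2
i=21 'c': node 2→3  emit P2@[21:21]
i=22 'a': node 3→4  emit P0@[19:22]
i=23 'c': node 4→12 (via fail)  emit P2@[23:23],P4@[22:23]
i=24 'a': node 12→10 (via fail)
i=25 'c': node 10→12 (via fail)  emit P2@[25:25],P4@[24:25]
i=26 'a': node 12→10 (via fail)
i=27 'b': node 10→11  emit P3@[25:27]
i=28 'c': node 11→9 (via fail)  emit P2@[28:28]
i=29 'a': node 9→10
i=30 'b': node 10→11  emit P3@[28:30]
i=31 'a': node 11→7 (via fail)
i=32 'c': node 7→8  emit P1@[29:32],P2@[32:32],P4@[31:32],P5@[30:32]
i=33 'c': node 8→9 (via fail)  emit P2@[33:33]
i=34 'b': node 9→1 (via fail)
i=35 'b': node 1→2
i=36 'c': node 2→3  emit P2@[36:36]
i=37 'a': node 3→4  emit P0@[34:37]
i=38 'c': node 4→12 (via fail)  emit P2@[38:38],P4@[37:38]
i=39 'a': node 12→10 (via fail)
i=40 'a': node 10→5 (via fail)
i=41 'b': node 5→6
i=42 'a': node 6→7
i=43 'c': node 7→8  emit P1@[40:43],P2@[43:43],P4@[42:43],P5@[41:43]
i=44 'c': node 8→9 (via fail)  emit P2@[44:44]
i=45 'a': node 9→10
i=46 'b': node 10→11  emit P3@[44:46]
i=47 'a': node 11→7 (via fail)
i=48 'a': node 7→5 (via fail)
i=49 'b': node 5→6
i=50 'b': node 6→2 (via fail)
i=51 'a': node 2→13 (via fail)
i=52 'b': node 13→6 (via fail)
i=53 'a': node 6→7
i=54 'c': node 7→8  emit P1@[51:54],P2@[54:54],P4@[53:54],P5@[52:54]
i=55 'a': node 8→10 (via fail)
i=56 'b': node 10→11  emit P3@[54:56]
i=57 'c': node 11→9 (via fail)  emit P2@[57:57]
i=58 'c': node 9→9 (via fail)  emit P2@[58:58]
i=59 'b': node 9→1 (via fail)
i=60 'a': node 1→13
i=61 'c': node 13→14  emit P2@[61:61],P4@[60:61],P5@[59:61]
i=62 'c': node 14→9 (via fail)  emit P2@[62:62]
i=63 'a': node 9→10
i=64 'b': node 10→11  emit P3@[62:64]
i=65 'b': node 11→2 (via fail)
i=66 'a': node 2→13 (via fail)
i=67 'c': node 13→14  emit P2@[67:67],P4@[66:67],P5@[65:67]
i=68 'b': node 14→1 (via fail)
i=69 'c': node 1→9 (via fail)  emit P2@[69:69]
i=70 'a': node 9→10
i=71 'b': node 10→11  emit P3@[69:71]
i=72 'b': node 11→2 (via fail)
i=73 'c': node 2→3  emit P2@[73:73]
i=74 'a': node 3→4  emit P0@[71:74]
i=75 'a': node 4→5 (via fail)
i=76 'c': node 5→12  emit P2@[76:76],P4@[75:76]

Result: [[3,2],[3,4],[3,5],[12,1],[12,2],[12,4],[12,5],[16,2],[16,4],[16,5],[18,2],[18,4],[21,2],[22,0],[23,2],[23,4],[25,2],[25,4],[27,3],[28,2],[30,3],[32,1],[32,2],[32,4],[32,5],[33,2],[36,2],[37,0],[38,2],[38,4],[43,1],[43,2],[43,4],[43,5],[44,2],[46,3],[54,1],[54,2],[54,4],[54,5],[56,3],[57,2],[58,2],[61,2],[61,4],[61,5],[62,2],[64,3],[67,2],[67,4],[67,5],[69,2],[71,3],[73,2],[74,0],[76,2],[76,4]]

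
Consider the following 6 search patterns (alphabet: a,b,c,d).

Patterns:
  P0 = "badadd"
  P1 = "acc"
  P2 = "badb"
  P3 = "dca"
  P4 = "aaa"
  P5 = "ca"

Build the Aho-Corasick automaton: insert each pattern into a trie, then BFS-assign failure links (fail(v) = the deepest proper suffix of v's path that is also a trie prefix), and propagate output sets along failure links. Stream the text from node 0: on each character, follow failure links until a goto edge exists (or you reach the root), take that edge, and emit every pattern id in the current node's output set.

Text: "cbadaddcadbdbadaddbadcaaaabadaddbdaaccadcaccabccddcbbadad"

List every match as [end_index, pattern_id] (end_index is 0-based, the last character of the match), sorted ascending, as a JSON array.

Construct AC machine:
Trie (insert patterns):
  0='ε' goto a→7 b→1 c→16 d→11
  1='b' goto a→2
  2='ba' goto d→3
  3='bad' goto a→4 b→10
  4='bada' goto d→5
  5='badad' goto d→6
  6='badadd' goto ·  ←P0
  7='a' goto a→14 c→8
  8='ac' goto c→9
  9='acc' goto ·  ←P1
  10='badb' goto ·  ←P2
  11='d' goto c→12
  12='dc' goto a→13
  13='dca' goto ·  ←P3
  14='aa' goto a→15
  15='aaa' goto ·  ←P4
  16='c' goto a→17
  17='ca' goto ·  ←P5

Failure links (BFS by depth):
  fail(1) 'b': from fail(0)=0 chase 'b': 0 ⇒ 0;  out=∅∪out(0)=∅
  fail(7) 'a': from fail(0)=0 chase 'a': 0 ⇒ 0;  out=∅∪out(0)=∅
  fail(11) 'd': from fail(0)=0 chase 'd': 0 ⇒ 0;  out=∅∪out(0)=∅
  fail(16) 'c': from fail(0)=0 chase 'c': 0 ⇒ 0;  out=∅∪out(0)=∅
  fail(2) 'ba': from fail(1)=0 chase 'a': 0 ⇒ 7;  out=∅∪out(7)=∅
  fail(8) 'ac': from fail(7)=0 chase 'c': 0 ⇒ 16;  out=∅∪out(16)=∅
  fail(12) 'dc': from fail(11)=0 chase 'c': 0 ⇒ 16;  out=∅∪out(16)=∅
  fail(14) 'aa': from fail(7)=0 chase 'a': 0 ⇒ 7;  out=∅∪out(7)=∅
  fail(17) 'ca': from fail(16)=0 chase 'a': 0 ⇒ 7;  out={5}∪out(7)={5}
  fail(3) 'bad': from fail(2)=7 chase 'd': 7→0 ⇒ 11;  out=∅∪out(11)=∅
  fail(9) 'acc': from fail(8)=16 chase 'c': 16→0 ⇒ 16;  out={1}∪out(16)={1}
  fail(13) 'dca': from fail(12)=16 chase 'a': 16 ⇒ 17;  out={3}∪out(17)={3,5}
  fail(15) 'aaa': from fail(14)=7 chase 'a': 7 ⇒ 14;  out={4}∪out(14)={4}
  fail(4) 'bada': from fail(3)=11 chase 'a': 11→0 ⇒ 7;  out=∅∪out(7)=∅
  fail(10) 'badb': from fail(3)=11 chase 'b': 11→0 ⇒ 1;  out={2}∪out(1)={2}
  fail(5) 'badad': from fail(4)=7 chase 'd': 7→0 ⇒ 11;  out=∅∪out(11)=∅
  fail(6) 'badadd': from fail(5)=11 chase 'd': 11→0 ⇒ 11;  out={0}∪out(11)={0}

Run:
pos 0 'c': at 16
pos 1 'b': at 1 (fail-walked)
pos 2 'a': at 2
pos 3 'd': at 3
pos 4 'a': at 4
pos 5 'd': at 5
pos 6 'd': at 6  emit P0@[1:6]
pos 7 'c': at 12 (fail-walked)
pos 8 'a': at 13  emit P3@[6:8],P5@[7:8]
pos 9 'd': at 11 (fail-walked)
pos 10 'b': at 1 (fail-walked)
pos 11 'd': at 11 (fail-walked)
pos 12 'b': at 1 (fail-walked)
pos 13 'a': at 2
pos 14 'd': at 3
pos 15 'a': at 4
pos 16 'd': at 5
pos 17 'd': at 6  emit P0@[12:17]
pos 18 'b': at 1 (fail-walked)
pos 19 'a': at 2
pos 20 'd': at 3
pos 21 'c': at 12 (fail-walked)
pos 22 'a': at 13  emit P3@[20:22],P5@[21:22]
pos 23 'a': at 14 (fail-walked)
pos 24 'a': at 15  emit P4@[22:24]
pos 25 'a': at 15 (fail-walked)  emit P4@[23:25]
pos 26 'b': at 1 (fail-walked)
pos 27 'a': at 2
pos 28 'd': at 3
pos 29 'a': at 4
pos 30 'd': at 5
pos 31 'd': at 6  emit P0@[26:31]
pos 32 'b': at 1 (fail-walked)
pos 33 'd': at 11 (fail-walked)
pos 34 'a': at 7 (fail-walked)
pos 35 'a': at 14
pos 36 'c': at 8 (fail-walked)
pos 37 'c': at 9  emit P1@[35:37]
pos 38 'a': at 17 (fail-walked)  emit P5@[37:38]
pos 39 'd': at 11 (fail-walked)
pos 40 'c': at 12
pos 41 'a': at 13  emit P3@[39:41],P5@[40:41]
pos 42 'c': at 8 (fail-walked)
pos 43 'c': at 9  emit P1@[41:43]
pos 44 'a': at 17 (fail-walked)  emit P5@[43:44]
pos 45 'b': at 1 (fail-walked)
pos 46 'c': at 16 (fail-walked)
pos 47 'c': at 16 (fail-walked)
pos 48 'd': at 11 (fail-walked)
pos 49 'd': at 11 (fail-walked)
pos 50 'c': at 12
pos 51 'b': at 1 (fail-walked)
pos 52 'b': at 1 (fail-walked)
pos 53 'a': at 2
pos 54 'd': at 3
pos 55 'a': at 4
pos 56 'd': at 5

Matches: [[6,0],[8,3],[8,5],[17,0],[22,3],[22,5],[24,4],[25,4],[31,0],[37,1],[38,5],[41,3],[41,5],[43,1],[44,5]]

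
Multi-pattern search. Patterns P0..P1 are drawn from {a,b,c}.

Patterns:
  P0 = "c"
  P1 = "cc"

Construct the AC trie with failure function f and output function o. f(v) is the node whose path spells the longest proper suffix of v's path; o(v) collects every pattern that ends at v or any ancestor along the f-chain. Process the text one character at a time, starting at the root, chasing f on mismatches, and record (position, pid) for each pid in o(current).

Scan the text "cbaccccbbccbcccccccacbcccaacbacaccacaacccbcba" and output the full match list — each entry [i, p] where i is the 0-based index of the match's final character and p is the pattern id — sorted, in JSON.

Construct AC machine:
Trie nodes:
  0='ε' goto c→1
  1='c' goto c→2  ←P0
  2='cc' goto ·  ←P1

BFS fail/out derivation:
  n1('c'): parent n0 fail=0; on 'c' 0 → fail=0;  out {0}∪∅={0}
  n2('cc'): parent n1 fail=0; on 'c' 0 → fail=1;  out {1}∪{0}={0,1}

Run:
[0] read 'c'  n0⇒n1  ** P0@[0:0]
[1] read 'b'  n1⇒n0 (fail-walked)
[2] read 'a'  n0⇒n0
[3] read 'c'  n0⇒n1  ** P0@[3:3]
[4] read 'c'  n1⇒n2  ** P0@[4:4],P1@[3:4]
[5] read 'c'  n2⇒n2 (fail-walked)  ** P0@[5:5],P1@[4:5]
[6] read 'c'  n2⇒n2 (fail-walked)  ** P0@[6:6],P1@[5:6]
[7] read 'b'  n2⇒n0 (fail-walked)
[8] read 'b'  n0⇒n0
[9] read 'c'  n0⇒n1  ** P0@[9:9]
[10] read 'c'  n1⇒n2  ** P0@[10:10],P1@[9:10]
[11] read 'b'  n2⇒n0 (fail-walked)
[12] read 'c'  n0⇒n1  ** P0@[12:12]
[13] read 'c'  n1⇒n2  ** P0@[13:13],P1@[12:13]
[14] read 'c'  n2⇒n2 (fail-walked)  ** P0@[14:14],P1@[13:14]
[15] read 'c'  n2⇒n2 (fail-walked)  ** P0@[15:15],P1@[14:15]
[16] read 'c'  n2⇒n2 (fail-walked)  ** P0@[16:16],P1@[15:16]
[17] read 'c'  n2⇒n2 (fail-walked)  ** P0@[17:17],P1@[16:17]
[18] read 'c'  n2⇒n2 (fail-walked)  ** P0@[18:18],P1@[17:18]
[19] read 'a'  n2⇒n0 (fail-walked)
[20] read 'c'  n0⇒n1  ** P0@[20:20]
[21] read 'b'  n1⇒n0 (fail-walked)
[22] read 'c'  n0⇒n1  ** P0@[22:22]
[23] read 'c'  n1⇒n2  ** P0@[23:23],P1@[22:23]
[24] read 'c'  n2⇒n2 (fail-walked)  ** P0@[24:24],P1@[23:24]
[25] read 'a'  n2⇒n0 (fail-walked)
[26] read 'a'  n0⇒n0
[27] read 'c'  n0⇒n1  ** P0@[27:27]
[28] read 'b'  n1⇒n0 (fail-walked)
[29] read 'a'  n0⇒n0
[30] read 'c'  n0⇒n1  ** P0@[30:30]
[31] read 'a'  n1⇒n0 (fail-walked)
[32] read 'c'  n0⇒n1  ** P0@[32:32]
[33] read 'c'  n1⇒n2  ** P0@[33:33],P1@[32:33]
[34] read 'a'  n2⇒n0 (fail-walked)
[35] read 'c'  n0⇒n1  ** P0@[35:35]
[36] read 'a'  n1⇒n0 (fail-walked)
[37] read 'a'  n0⇒n0
[38] read 'c'  n0⇒n1  ** P0@[38:38]
[39] read 'c'  n1⇒n2  ** P0@[39:39],P1@[38:39]
[40] read 'c'  n2⇒n2 (fail-walked)  ** P0@[40:40],P1@[39:40]
[41] read 'b'  n2⇒n0 (fail-walked)
[42] read 'c'  n0⇒n1  ** P0@[42:42]
[43] read 'b'  n1⇒n0 (fail-walked)
[44] read 'a'  n0⇒n0

All matches (sorted): [[0,0],[3,0],[4,0],[4,1],[5,0],[5,1],[6,0],[6,1],[9,0],[10,0],[10,1],[12,0],[13,0],[13,1],[14,0],[14,1],[15,0],[15,1],[16,0],[16,1],[17,0],[17,1],[18,0],[18,1],[20,0],[22,0],[23,0],[23,1],[24,0],[24,1],[27,0],[30,0],[32,0],[33,0],[33,1],[35,0],[38,0],[39,0],[39,1],[40,0],[40,1],[42,0]]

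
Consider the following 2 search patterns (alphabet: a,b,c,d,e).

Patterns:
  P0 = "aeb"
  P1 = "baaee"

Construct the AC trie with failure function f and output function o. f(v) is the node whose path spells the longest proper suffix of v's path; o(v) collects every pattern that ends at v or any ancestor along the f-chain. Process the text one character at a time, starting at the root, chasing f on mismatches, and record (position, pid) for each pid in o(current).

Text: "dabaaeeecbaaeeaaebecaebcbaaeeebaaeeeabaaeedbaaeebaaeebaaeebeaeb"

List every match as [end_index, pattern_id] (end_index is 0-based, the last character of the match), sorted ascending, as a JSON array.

Build automaton:
Trie (insert patterns):
  n0 'ε': a→1 b→4
  n1 'a': e→2
  n2 'ae': b→3
  n3 'aeb': ·  [P0 ends]
  n4 'b': a→5
  n5 'ba': a→6
  n6 'baa': e→7
  n7 'baae': e→8
  n8 'baaee': ·  [P1 ends]

BFS fail/out derivation:
  n1('a'): parent n0 fail=0; on 'a' 0 → fail=0;  out ∅∪∅=∅
  n4('b'): parent n0 fail=0; on 'b' 0 → fail=0;  out ∅∪∅=∅
  n2('ae'): parent n1 fail=0; on 'e' 0 → fail=0;  out ∅∪∅=∅
  n5('ba'): parent n4 fail=0; on 'a' 0 → fail=1;  out ∅∪∅=∅
  n3('aeb'): parent n2 fail=0; on 'b' 0 → fail=4;  out {0}∪∅={0}
  n6('baa'): parent n5 fail=1; on 'a' 1→0 → fail=1;  out ∅∪∅=∅
  n7('baae'): parent n6 fail=1; on 'e' 1 → fail=2;  out ∅∪∅=∅
  n8('baaee'): parent n7 fail=2; on 'e' 2→0 → fail=0;  out {1}∪∅={1}

Scan:
i=0 'd': node 0→0
i=1 'a': node 0→1
i=2 'b': node 1→4 (fail-walked)
i=3 'a': node 4→5
i=4 'a': node 5→6
i=5 'e': node 6→7
i=6 'e': node 7→8  emit P1@[2:6]
i=7 'e': node 8→0 (fail-walked)
i=8 'c': node 0→0
i=9 'b': node 0→4
i=10 'a': node 4→5
i=11 'a': node 5→6
i=12 'e': node 6→7
i=13 'e': node 7→8  emit P1@[9:13]
i=14 'a': node 8→1 (fail-walked)
i=15 'a': node 1→1 (fail-walked)
i=16 'e': node 1→2
i=17 'b': node 2→3  emit P0@[15:17]
i=18 'e': node 3→0 (fail-walked)
i=19 'c': node 0→0
i=20 'a': node 0→1
i=21 'e': node 1→2
i=22 'b': node 2→3  emit P0@[20:22]
i=23 'c': node 3→0 (fail-walked)
i=24 'b': node 0→4
i=25 'a': node 4→5
i=26 'a': node 5→6
i=27 'e': node 6→7
i=28 'e': node 7→8  emit P1@[24:28]
i=29 'e': node 8→0 (fail-walked)
i=30 'b': node 0→4
i=31 'a': node 4→5
i=32 'a': node 5→6
i=33 'e': node 6→7
i=34 'e': node 7→8  emit P1@[30:34]
i=35 'e': node 8→0 (fail-walked)
i=36 'a': node 0→1
i=37 'b': node 1→4 (fail-walked)
i=38 'a': node 4→5
i=39 'a': node 5→6
i=40 'e': node 6→7
i=41 'e': node 7→8  emit P1@[37:41]
i=42 'd': node 8→0 (fail-walked)
i=43 'b': node 0→4
i=44 'a': node 4→5
i=45 'a': node 5→6
i=46 'e': node 6→7
i=47 'e': node 7→8  emit P1@[43:47]
i=48 'b': node 8→4 (fail-walked)
i=49 'a': node 4→5
i=50 'a': node 5→6
i=51 'e': node 6→7
i=52 'e': node 7→8  emit P1@[48:52]
i=53 'b': node 8→4 (fail-walked)
i=54 'a': node 4→5
i=55 'a': node 5→6
i=56 'e': node 6→7
i=57 'e': node 7→8  emit P1@[53:57]
i=58 'b': node 8→4 (fail-walked)
i=59 'e': node 4→0 (fail-walked)
i=60 'a': node 0→1
i=61 'e': node 1→2
i=62 'b': node 2→3  emit P0@[60:62]

Result: [[6,1],[13,1],[17,0],[22,0],[28,1],[34,1],[41,1],[47,1],[52,1],[57,1],[62,0]]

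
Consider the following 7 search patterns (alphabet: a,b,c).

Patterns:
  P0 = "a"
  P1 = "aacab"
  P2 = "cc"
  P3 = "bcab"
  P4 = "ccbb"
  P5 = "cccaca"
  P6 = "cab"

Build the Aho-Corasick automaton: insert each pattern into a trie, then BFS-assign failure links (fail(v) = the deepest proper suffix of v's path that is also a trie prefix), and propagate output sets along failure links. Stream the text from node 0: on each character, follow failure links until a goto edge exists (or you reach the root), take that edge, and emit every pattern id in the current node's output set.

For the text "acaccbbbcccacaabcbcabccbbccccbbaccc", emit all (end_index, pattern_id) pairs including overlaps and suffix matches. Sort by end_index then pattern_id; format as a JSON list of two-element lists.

Build:
Trie nodes:
  0='ε' goto a→1 b→8 c→6
  1='a' goto a→2  [P0 ends]
  2='aa' goto c→3
  3='aac' goto a→4
  4='aaca' goto b→5
  5='aacab' goto ·  [P1 ends]
  6='c' goto a→18 c→7
  7='cc' goto b→12 c→14  [P2 ends]
  8='b' goto c→9
  9='bc' goto a→10
  10='bca' goto b→11
  11='bcab' goto ·  [P3 ends]
  12='ccb' goto b→13
  13='ccbb' goto ·  [P4 ends]
  14='ccc' goto a→15
  15='ccca' goto c→16
  16='cccac' goto a→17
  17='cccaca' goto ·  [P5 ends]
  18='ca' goto b→19
  19='cab' goto ·  [P6 ends]

BFS fail/out derivation:
  n1('a'): parent n0 fail=0; on 'a' 0 → fail=0;  out {0}∪∅={0}
  n6('c'): parent n0 fail=0; on 'c' 0 → fail=0;  out ∅∪∅=∅
  n8('b'): parent n0 fail=0; on 'b' 0 → fail=0;  out ∅∪∅=∅
  n2('aa'): parent n1 fail=0; on 'a' 0 → fail=1;  out ∅∪{0}={0}
  n7('cc'): parent n6 fail=0; on 'c' 0 → fail=6;  out {2}∪∅={2}
  n9('bc'): parent n8 fail=0; on 'c' 0 → fail=6;  out ∅∪∅=∅
  n18('ca'): parent n6 fail=0; on 'a' 0 → fail=1;  out ∅∪{0}={0}
  n3('aac'): parent n2 fail=1; on 'c' 1→0 → fail=6;  out ∅∪∅=∅
  n10('bca'): parent n9 fail=6; on 'a' 6 → fail=18;  out ∅∪{0}={0}
  n12('ccb'): parent n7 fail=6; on 'b' 6→0 → fail=8;  out ∅∪∅=∅
  n14('ccc'): parent n7 fail=6; on 'c' 6 → fail=7;  out ∅∪{2}={2}
  n19('cab'): parent n18 fail=1; on 'b' 1→0 → fail=8;  out {6}∪∅={6}
  n4('aaca'): parent n3 fail=6; on 'a' 6 → fail=18;  out ∅∪{0}={0}
  n11('bcab'): parent n10 fail=18; on 'b' 18 → fail=19;  out {3}∪{6}={3,6}
  n13('ccbb'): parent n12 fail=8; on 'b' 8→0 → fail=8;  out {4}∪∅={4}
  n15('ccca'): parent n14 fail=7; on 'a' 7→6 → fail=18;  out ∅∪{0}={0}
  n5('aacab'): parent n4 fail=18; on 'b' 18 → fail=19;  out {1}∪{6}={1,6}
  n16('cccac'): parent n15 fail=18; on 'c' 18→1→0 → fail=6;  out ∅∪∅=∅
  n17('cccaca'): parent n16 fail=6; on 'a' 6 → fail=18;  out {5}∪{0}={0,5}

Run:
i=0 'a': node 0→1  → match P0@[0:0]
i=1 'c': node 1→6 (fail-walked)
i=2 'a': node 6→18  → match P0@[2:2]
i=3 'c': node 18→6 (fail-walked)
i=4 'c': node 6→7  → match P2@[3:4]
i=5 'b': node 7→12
i=6 'b': node 12→13  → match P4@[3:6]
i=7 'b': node 13→8 (fail-walked)
i=8 'c': node 8→9
i=9 'c': node 9→7 (fail-walked)  → match P2@[8:9]
i=10 'c': node 7→14  → match P2@[9:10]
i=11 'a': node 14→15  → match P0@[11:11]
i=12 'c': node 15→16
i=13 'a': node 16→17  → match P0@[13:13],P5@[8:13]
i=14 'a': node 17→2 (fail-walked)  → match P0@[14:14]
i=15 'b': node 2→8 (fail-walked)
i=16 'c': node 8→9
i=17 'b': node 9→8 (fail-walked)
i=18 'c': node 8→9
i=19 'a': node 9→10  → match P0@[19:19]
i=20 'b': node 10→11  → match P3@[17:20],P6@[18:20]
i=21 'c': node 11→9 (fail-walked)
i=22 'c': node 9→7 (fail-walked)  → match P2@[21:22]
i=23 'b': node 7→12
i=24 'b': node 12→13  → match P4@[21:24]
i=25 'c': node 13→9 (fail-walked)
i=26 'c': node 9→7 (fail-walked)  → match P2@[25:26]
i=27 'c': node 7→14  → match P2@[26:27]
i=28 'c': node 14→14 (fail-walked)  → match P2@[27:28]
i=29 'b': node 14→12 (fail-walked)
i=30 'b': node 12→13  → match P4@[27:30]
i=31 'a': node 13→1 (fail-walked)  → match P0@[31:31]
i=32 'c': node 1→6 (fail-walked)
i=33 'c': node 6→7  → match P2@[32:33]
i=34 'c': node 7→14  → match P2@[33:34]

Result: [[0,0],[2,0],[4,2],[6,4],[9,2],[10,2],[11,0],[13,0],[13,5],[14,0],[19,0],[20,3],[20,6],[22,2],[24,4],[26,2],[27,2],[28,2],[30,4],[31,0],[33,2],[34,2]]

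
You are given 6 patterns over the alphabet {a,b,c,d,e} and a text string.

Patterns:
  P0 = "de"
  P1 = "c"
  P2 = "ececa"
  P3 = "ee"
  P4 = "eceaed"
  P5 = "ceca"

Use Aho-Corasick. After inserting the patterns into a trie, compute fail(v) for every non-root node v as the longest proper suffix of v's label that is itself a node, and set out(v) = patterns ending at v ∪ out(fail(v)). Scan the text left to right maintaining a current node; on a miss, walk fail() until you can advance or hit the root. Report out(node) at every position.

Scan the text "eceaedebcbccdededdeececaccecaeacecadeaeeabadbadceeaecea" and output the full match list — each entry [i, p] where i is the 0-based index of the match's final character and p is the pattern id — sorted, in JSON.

Construct AC machine:
Trie (insert patterns):
  0='ε' goto c→3 d→1 e→4
  1='d' goto e→2
  2='de' goto ·  [P0 ends]
  3='c' goto e→13  [P1 ends]
  4='e' goto c→5 e→9
  5='ec' goto e→6
  6='ece' goto a→10 c→7
  7='ecec' goto a→8
  8='ececa' goto ·  [P2 ends]
  9='ee' goto ·  [P3 ends]
  10='ecea' goto e→11
  11='eceae' goto d→12
  12='eceaed' goto ·  [P4 ends]
  13='ce' goto c→14
  14='cec' goto a→15
  15='ceca' goto ·  [P5 ends]

Failure links (BFS by depth):
  n1('d'): parent n0 fail=0; on 'd' 0 → fail=0;  out ∅∪∅=∅
  n3('c'): parent n0 fail=0; on 'c' 0 → fail=0;  out {1}∪∅={1}
  n4('e'): parent n0 fail=0; on 'e' 0 → fail=0;  out ∅∪∅=∅
  n2('de'): parent n1 fail=0; on 'e' 0 → fail=4;  out {0}∪∅={0}
  n5('ec'): parent n4 fail=0; on 'c' 0 → fail=3;  out ∅∪{1}={1}
  n9('ee'): parent n4 fail=0; on 'e' 0 → fail=4;  out {3}∪∅={3}
  n13('ce'): parent n3 fail=0; on 'e' 0 → fail=4;  out ∅∪∅=∅
  n6('ece'): parent n5 fail=3; on 'e' 3 → fail=13;  out ∅∪∅=∅
  n14('cec'): parent n13 fail=4; on 'c' 4 → fail=5;  out ∅∪{1}={1}
  n7('ecec'): parent n6 fail=13; on 'c' 13 → fail=14;  out ∅∪{1}={1}
  n10('ecea'): parent n6 fail=13; on 'a' 13→4→0 → fail=0;  out ∅∪∅=∅
  n15('ceca'): parent n14 fail=5; on 'a' 5→3→0 → fail=0;  out {5}∪∅={5}
  n8('ececa'): parent n7 fail=14; on 'a' 14 → fail=15;  out {2}∪{5}={2,5}
  n11('eceae'): parent n10 fail=0; on 'e' 0 → fail=4;  out ∅∪∅=∅
  n12('eceaed'): parent n11 fail=4; on 'd' 4→0 → fail=1;  out {4}∪∅={4}

Text stream:
pos 0 'e': at 4
pos 1 'c': at 5  emit P1@[1:1]
pos 2 'e': at 6
pos 3 'a': at 10
pos 4 'e': at 11
pos 5 'd': at 12  emit P4@[0:5]
pos 6 'e': at 2 (fail-walked)  emit P0@[5:6]
pos 7 'b': at 0 (fail-walked)
pos 8 'c': at 3  emit P1@[8:8]
pos 9 'b': at 0 (fail-walked)
pos 10 'c': at 3  emit P1@[10:10]
pos 11 'c': at 3 (fail-walked)  emit P1@[11:11]
pos 12 'd': at 1 (fail-walked)
pos 13 'e': at 2  emit P0@[12:13]
pos 14 'd': at 1 (fail-walked)
pos 15 'e': at 2  emit P0@[14:15]
pos 16 'd': at 1 (fail-walked)
pos 17 'd': at 1 (fail-walked)
pos 18 'e': at 2  emit P0@[17:18]
pos 19 'e': at 9 (fail-walked)  emit P3@[18:19]
pos 20 'c': at 5 (fail-walked)  emit P1@[20:20]
pos 21 'e': at 6
pos 22 'c': at 7  emit P1@[22:22]
pos 23 'a': at 8  emit P2@[19:23],P5@[20:23]
pos 24 'c': at 3 (fail-walked)  emit P1@[24:24]
pos 25 'c': at 3 (fail-walked)  emit P1@[25:25]
pos 26 'e': at 13
pos 27 'c': at 14  emit P1@[27:27]
pos 28 'a': at 15  emit P5@[25:28]
pos 29 'e': at 4 (fail-walked)
pos 30 'a': at 0 (fail-walked)
pos 31 'c': at 3  emit P1@[31:31]
pos 32 'e': at 13
pos 33 'c': at 14  emit P1@[33:33]
pos 34 'a': at 15  emit P5@[31:34]
pos 35 'd': at 1 (fail-walked)
pos 36 'e': at 2  emit P0@[35:36]
pos 37 'a': at 0 (fail-walked)
pos 38 'e': at 4
pos 39 'e': at 9  emit P3@[38:39]
pos 40 'a': at 0 (fail-walked)
pos 41 'b': at 0
pos 42 'a': at 0
pos 43 'd': at 1
pos 44 'b': at 0 (fail-walked)
pos 45 'a': at 0
pos 46 'd': at 1
pos 47 'c': at 3 (fail-walked)  emit P1@[47:47]
pos 48 'e': at 13
pos 49 'e': at 9 (fail-walked)  emit P3@[48:49]
pos 50 'a': at 0 (fail-walked)
pos 51 'e': at 4
pos 52 'c': at 5  emit P1@[52:52]
pos 53 'e': at 6
pos 54 'a': at 10

Result: [[1,1],[5,4],[6,0],[8,1],[10,1],[11,1],[13,0],[15,0],[18,0],[19,3],[20,1],[22,1],[23,2],[23,5],[24,1],[25,1],[27,1],[28,5],[31,1],[33,1],[34,5],[36,0],[39,3],[47,1],[49,3],[52,1]]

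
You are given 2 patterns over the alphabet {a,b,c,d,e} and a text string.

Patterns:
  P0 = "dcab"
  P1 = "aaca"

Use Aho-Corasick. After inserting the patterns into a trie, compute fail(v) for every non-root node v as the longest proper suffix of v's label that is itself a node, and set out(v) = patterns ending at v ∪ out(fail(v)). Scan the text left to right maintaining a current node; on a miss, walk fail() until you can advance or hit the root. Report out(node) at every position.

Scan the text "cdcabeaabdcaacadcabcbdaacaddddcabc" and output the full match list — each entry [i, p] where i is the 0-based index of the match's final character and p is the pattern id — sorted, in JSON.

Construct AC machine:
Trie (insert patterns):
  n0 'ε': a→5 d→1
  n1 'd': c→2
  n2 'dc': a→3
  n3 'dca': b→4
  n4 'dcab': ·  ←P0
  n5 'a': a→6
  n6 'aa': c→7
  n7 'aac': a→8
  n8 'aaca': ·  ←P1

Failure links (BFS by depth):
  n1('d'): parent n0 fail=0; on 'd' 0 → fail=0;  out ∅∪∅=∅
  n5('a'): parent n0 fail=0; on 'a' 0 → fail=0;  out ∅∪∅=∅
  n2('dc'): parent n1 fail=0; on 'c' 0 → fail=0;  out ∅∪∅=∅
  n6('aa'): parent n5 fail=0; on 'a' 0 → fail=5;  out ∅∪∅=∅
  n3('dca'): parent n2 fail=0; on 'a' 0 → fail=5;  out ∅∪∅=∅
  n7('aac'): parent n6 fail=5; on 'c' 5→0 → fail=0;  out ∅∪∅=∅
  n4('dcab'): parent n3 fail=5; on 'b' 5→0 → fail=0;  out {0}∪∅={0}
  n8('aaca'): parent n7 fail=0; on 'a' 0 → fail=5;  out {1}∪∅={1}

Scan:
pos 0 'c': at 0
pos 1 'd': at 1
pos 2 'c': at 2
pos 3 'a': at 3
pos 4 'b': at 4  ** P0@[1:4]
pos 5 'e': at 0 ·f
pos 6 'a': at 5
pos 7 'a': at 6
pos 8 'b': at 0 ·f
pos 9 'd': at 1
pos 10 'c': at 2
pos 11 'a': at 3
pos 12 'a': at 6 ·f
pos 13 'c': at 7
pos 14 'a': at 8  ** P1@[11:14]
pos 15 'd': at 1 ·f
pos 16 'c': at 2
pos 17 'a': at 3
pos 18 'b': at 4  ** P0@[15:18]
pos 19 'c': at 0 ·f
pos 20 'b': at 0
pos 21 'd': at 1
pos 22 'a': at 5 ·f
pos 23 'a': at 6
pos 24 'c': at 7
pos 25 'a': at 8  ** P1@[22:25]
pos 26 'd': at 1 ·f
pos 27 'd': at 1 ·f
pos 28 'd': at 1 ·f
pos 29 'd': at 1 ·f
pos 30 'c': at 2
pos 31 'a': at 3
pos 32 'b': at 4  ** P0@[29:32]
pos 33 'c': at 0 ·f

All matches (sorted): [[4,0],[14,1],[18,0],[25,1],[32,0]]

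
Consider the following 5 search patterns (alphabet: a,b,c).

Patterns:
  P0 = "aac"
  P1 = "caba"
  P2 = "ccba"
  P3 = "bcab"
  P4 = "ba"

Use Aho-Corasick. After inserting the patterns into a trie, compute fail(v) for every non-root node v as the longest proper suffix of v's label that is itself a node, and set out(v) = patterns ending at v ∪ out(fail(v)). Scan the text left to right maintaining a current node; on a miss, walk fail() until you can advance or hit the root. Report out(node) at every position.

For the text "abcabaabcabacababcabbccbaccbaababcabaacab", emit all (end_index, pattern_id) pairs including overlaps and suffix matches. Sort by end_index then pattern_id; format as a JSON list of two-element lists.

Construct AC machine:
Trie (insert patterns):
  n0 'ε': a→1 b→11 c→4
  n1 'a': a→2
  n2 'aa': c→3
  n3 'aac': ·  ←P0
  n4 'c': a→5 c→8
  n5 'ca': b→6
  n6 'cab': a→7
  n7 'caba': ·  ←P1
  n8 'cc': b→9
  n9 'ccb': a→10
  n10 'ccba': ·  ←P2
  n11 'b': a→15 c→12
  n12 'bc': a→13
  n13 'bca': b→14
  n14 'bcab': ·  ←P3
  n15 'ba': ·  ←P4

BFS fail/out derivation:
  n1('a'): parent n0 fail=0; on 'a' 0 → fail=0;  out ∅∪∅=∅
  n4('c'): parent n0 fail=0; on 'c' 0 → fail=0;  out ∅∪∅=∅
  n11('b'): parent n0 fail=0; on 'b' 0 → fail=0;  out ∅∪∅=∅
  n2('aa'): parent n1 fail=0; on 'a' 0 → fail=1;  out ∅∪∅=∅
  n5('ca'): parent n4 fail=0; on 'a' 0 → fail=1;  out ∅∪∅=∅
  n8('cc'): parent n4 fail=0; on 'c' 0 → fail=4;  out ∅∪∅=∅
  n12('bc'): parent n11 fail=0; on 'c' 0 → fail=4;  out ∅∪∅=∅
  n15('ba'): parent n11 fail=0; on 'a' 0 → fail=1;  out {4}∪∅={4}
  n3('aac'): parent n2 fail=1; on 'c' 1→0 → fail=4;  out {0}∪∅={0}
  n6('cab'): parent n5 fail=1; on 'b' 1→0 → fail=11;  out ∅∪∅=∅
  n9('ccb'): parent n8 fail=4; on 'b' 4→0 → fail=11;  out ∅∪∅=∅
  n13('bca'): parent n12 fail=4; on 'a' 4 → fail=5;  out ∅∪∅=∅
  n7('caba'): parent n6 fail=11; on 'a' 11 → fail=15;  out {1}∪{4}={1,4}
  n10('ccba'): parent n9 fail=11; on 'a' 11 → fail=15;  out {2}∪{4}={2,4}
  n14('bcab'): parent n13 fail=5; on 'b' 5 → fail=6;  out {3}∪∅={3}

Text stream:
i=0 'a': node 0→1
i=1 'b': node 1→11 (fail-walked)
i=2 'c': node 11→12
i=3 'a': node 12→13
i=4 'b': node 13→14  emit P3@[1:4]
i=5 'a': node 14→7 (fail-walked)  emit P1@[2:5],P4@[4:5]
i=6 'a': node 7→2 (fail-walked)
i=7 'b': node 2→11 (fail-walked)
i=8 'c': node 11→12
i=9 'a': node 12→13
i=10 'b': node 13→14  emit P3@[7:10]
i=11 'a': node 14→7 (fail-walked)  emit P1@[8:11],P4@[10:11]
i=12 'c': node 7→4 (fail-walked)
i=13 'a': node 4→5
i=14 'b': node 5→6
i=15 'a': node 6→7  emit P1@[12:15],P4@[14:15]
i=16 'b': node 7→11 (fail-walked)
i=17 'c': node 11→12
i=18 'a': node 12→13
i=19 'b': node 13→14  emit P3@[16:19]
i=20 'b': node 14→11 (fail-walked)
i=21 'c': node 11→12
i=22 'c': node 12→8 (fail-walked)
i=23 'b': node 8→9
i=24 'a': node 9→10  emit P2@[21:24],P4@[23:24]
i=25 'c': node 10→4 (fail-walked)
i=26 'c': node 4→8
i=27 'b': node 8→9
i=28 'a': node 9→10  emit P2@[25:28],P4@[27:28]
i=29 'a': node 10→2 (fail-walked)
i=30 'b': node 2→11 (fail-walked)
i=31 'a': node 11→15  emit P4@[30:31]
i=32 'b': node 15→11 (fail-walked)
i=33 'c': node 11→12
i=34 'a': node 12→13
i=35 'b': node 13→14  emit P3@[32:35]
i=36 'a': node 14→7 (fail-walked)  emit P1@[33:36],P4@[35:36]
i=37 'a': node 7→2 (fail-walked)
i=38 'c': node 2→3  emit P0@[36:38]
i=39 'a': node 3→5 (fail-walked)
i=40 'b': node 5→6

Matches: [[4,3],[5,1],[5,4],[10,3],[11,1],[11,4],[15,1],[15,4],[19,3],[24,2],[24,4],[28,2],[28,4],[31,4],[35,3],[36,1],[36,4],[38,0]]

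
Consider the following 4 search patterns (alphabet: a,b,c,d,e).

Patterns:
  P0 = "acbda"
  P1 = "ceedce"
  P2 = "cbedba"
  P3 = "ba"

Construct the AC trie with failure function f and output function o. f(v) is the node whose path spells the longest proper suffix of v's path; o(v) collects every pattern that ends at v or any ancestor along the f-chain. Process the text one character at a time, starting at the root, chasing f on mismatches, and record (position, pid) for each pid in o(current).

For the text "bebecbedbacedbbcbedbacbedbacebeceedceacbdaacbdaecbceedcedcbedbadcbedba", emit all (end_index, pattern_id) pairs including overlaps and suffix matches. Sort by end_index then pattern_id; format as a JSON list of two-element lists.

Build automaton:
Trie (insert patterns):
  n0 'ε': a→1 b→17 c→6
  n1 'a': c→2
  n2 'ac': b→3
  n3 'acb': d→4
  n4 'acbd': a→5
  n5 'acbda': ·  ←P0
  n6 'c': b→12 e→7
  n7 'ce': e→8
  n8 'cee': d→9
  n9 'ceed': c→10
  n10 'ceedc': e→11
  n11 'ceedce': ·  ←P1
  n12 'cb': e→13
  n13 'cbe': d→14
  n14 'cbed': b→15
  n15 'cbedb': a→16
  n16 'cbedba': ·  ←P2
  n17 'b': a→18
  n18 'ba': ·  ←P3

BFS fail/out derivation:
  n1('a'): parent n0 fail=0; on 'a' 0 → fail=0;  out ∅∪∅=∅
  n6('c'): parent n0 fail=0; on 'c' 0 → fail=0;  out ∅∪∅=∅
  n17('b'): parent n0 fail=0; on 'b' 0 → fail=0;  out ∅∪∅=∅
  n2('ac'): parent n1 fail=0; on 'c' 0 → fail=6;  out ∅∪∅=∅
  n7('ce'): parent n6 fail=0; on 'e' 0 → fail=0;  out ∅∪∅=∅
  n12('cb'): parent n6 fail=0; on 'b' 0 → fail=17;  out ∅∪∅=∅
  n18('ba'): parent n17 fail=0; on 'a' 0 → fail=1;  out {3}∪∅={3}
  n3('acb'): parent n2 fail=6; on 'b' 6 → fail=12;  out ∅∪∅=∅
  n8('cee'): parent n7 fail=0; on 'e' 0 → fail=0;  out ∅∪∅=∅
  n13('cbe'): parent n12 fail=17; on 'e' 17→0 → fail=0;  out ∅∪∅=∅
  n4('acbd'): parent n3 fail=12; on 'd' 12→17→0 → fail=0;  out ∅∪∅=∅
  n9('ceed'): parent n8 fail=0; on 'd' 0 → fail=0;  out ∅∪∅=∅
  n14('cbed'): parent n13 fail=0; on 'd' 0 → fail=0;  out ∅∪∅=∅
  n5('acbda'): parent n4 fail=0; on 'a' 0 → fail=1;  out {0}∪∅={0}
  n10('ceedc'): parent n9 fail=0; on 'c' 0 → fail=6;  out ∅∪∅=∅
  n15('cbedb'): parent n14 fail=0; on 'b' 0 → fail=17;  out ∅∪∅=∅
  n11('ceedce'): parent n10 fail=6; on 'e' 6 → fail=7;  out {1}∪∅={1}
  n16('cbedba'): parent n15 fail=17; on 'a' 17 → fail=18;  out {2}∪{3}={2,3}

Text stream:
[0] read 'b'  n0⇒n17
[1] read 'e'  n17⇒n0 ·f
[2] read 'b'  n0⇒n17
[3] read 'e'  n17⇒n0 ·f
[4] read 'c'  n0⇒n6
[5] read 'b'  n6⇒n12
[6] read 'e'  n12⇒n13
[7] read 'd'  n13⇒n14
[8] read 'b'  n14⇒n15
[9] read 'a'  n15⇒n16  ** P2@[4:9],P3@[8:9]
[10] read 'c'  n16⇒n2 ·f
[11] read 'e'  n2⇒n7 ·f
[12] read 'd'  n7⇒n0 ·f
[13] read 'b'  n0⇒n17
[14] read 'b'  n17⇒n17 ·f
[15] read 'c'  n17⇒n6 ·f
[16] read 'b'  n6⇒n12
[17] read 'e'  n12⇒n13
[18] read 'd'  n13⇒n14
[19] read 'b'  n14⇒n15
[20] read 'a'  n15⇒n16  ** P2@[15:20],P3@[19:20]
[21] read 'c'  n16⇒n2 ·f
[22] read 'b'  n2⇒n3
[23] read 'e'  n3⇒n13 ·f
[24] read 'd'  n13⇒n14
[25] read 'b'  n14⇒n15
[26] read 'a'  n15⇒n16  ** P2@[21:26],P3@[25:26]
[27] read 'c'  n16⇒n2 ·f
[28] read 'e'  n2⇒n7 ·f
[29] read 'b'  n7⇒n17 ·f
[30] read 'e'  n17⇒n0 ·f
[31] read 'c'  n0⇒n6
[32] read 'e'  n6⇒n7
[33] read 'e'  n7⇒n8
[34] read 'd'  n8⇒n9
[35] read 'c'  n9⇒n10
[36] read 'e'  n10⇒n11  ** P1@[31:36]
[37] read 'a'  n11⇒n1 ·f
[38] read 'c'  n1⇒n2
[39] read 'b'  n2⇒n3
[40] read 'd'  n3⇒n4
[41] read 'a'  n4⇒n5  ** P0@[37:41]
[42] read 'a'  n5⇒n1 ·f
[43] read 'c'  n1⇒n2
[44] read 'b'  n2⇒n3
[45] read 'd'  n3⇒n4
[46] read 'a'  n4⇒n5  ** P0@[42:46]
[47] read 'e'  n5⇒n0 ·f
[48] read 'c'  n0⇒n6
[49] read 'b'  n6⇒n12
[50] read 'c'  n12⇒n6 ·f
[51] read 'e'  n6⇒n7
[52] read 'e'  n7⇒n8
[53] read 'd'  n8⇒n9
[54] read 'c'  n9⇒n10
[55] read 'e'  n10⇒n11  ** P1@[50:55]
[56] read 'd'  n11⇒n0 ·f
[57] read 'c'  n0⇒n6
[58] read 'b'  n6⇒n12
[59] read 'e'  n12⇒n13
[60] read 'd'  n13⇒n14
[61] read 'b'  n14⇒n15
[62] read 'a'  n15⇒n16  ** P2@[57:62],P3@[61:62]
[63] read 'd'  n16⇒n0 ·f
[64] read 'c'  n0⇒n6
[65] read 'b'  n6⇒n12
[66] read 'e'  n12⇒n13
[67] read 'd'  n13⇒n14
[68] read 'b'  n14⇒n15
[69] read 'a'  n15⇒n16  ** P2@[64:69],P3@[68:69]

All matches (sorted): [[9,2],[9,3],[20,2],[20,3],[26,2],[26,3],[36,1],[41,0],[46,0],[55,1],[62,2],[62,3],[69,2],[69,3]]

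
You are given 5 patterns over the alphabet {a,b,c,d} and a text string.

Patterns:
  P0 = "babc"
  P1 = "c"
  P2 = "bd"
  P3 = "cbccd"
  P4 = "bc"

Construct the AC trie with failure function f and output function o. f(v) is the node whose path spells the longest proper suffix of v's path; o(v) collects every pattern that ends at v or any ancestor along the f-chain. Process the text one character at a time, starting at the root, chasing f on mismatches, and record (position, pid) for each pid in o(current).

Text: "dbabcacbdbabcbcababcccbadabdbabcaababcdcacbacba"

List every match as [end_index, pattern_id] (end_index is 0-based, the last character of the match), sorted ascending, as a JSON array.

Build:
Trie (insert patterns):
  n0 'ε': b→1 c→5
  n1 'b': a→2 c→11 d→6
  n2 'ba': b→3
  n3 'bab': c→4
  n4 'babc': ·  [P0 ends]
  n5 'c': b→7  [P1 ends]
  n6 'bd': ·  [P2 ends]
  n7 'cb': c→8
  n8 'cbc': c→9
  n9 'cbcc': d→10
  n10 'cbccd': ·  [P3 ends]
  n11 'bc': ·  [P4 ends]

Failure links (BFS by depth):
  n1('b'): parent n0 fail=0; on 'b' 0 → fail=0;  out ∅∪∅=∅
  n5('c'): parent n0 fail=0; on 'c' 0 → fail=0;  out {1}∪∅={1}
  n2('ba'): parent n1 fail=0; on 'a' 0 → fail=0;  out ∅∪∅=∅
  n6('bd'): parent n1 fail=0; on 'd' 0 → fail=0;  out {2}∪∅={2}
  n7('cb'): parent n5 fail=0; on 'b' 0 → fail=1;  out ∅∪∅=∅
  n11('bc'): parent n1 fail=0; on 'c' 0 → fail=5;  out {4}∪{1}={1,4}
  n3('bab'): parent n2 fail=0; on 'b' 0 → fail=1;  out ∅∪∅=∅
  n8('cbc'): parent n7 fail=1; on 'c' 1 → fail=11;  out ∅∪{1,4}={1,4}
  n4('babc'): parent n3 fail=1; on 'c' 1 → fail=11;  out {0}∪{1,4}={0,1,4}
  n9('cbcc'): parent n8 fail=11; on 'c' 11→5→0 → fail=5;  out ∅∪{1}={1}
  n10('cbccd'): parent n9 fail=5; on 'd' 5→0 → fail=0;  out {3}∪∅={3}

Run:
[0] read 'd'  n0⇒n0
[1] read 'b'  n0⇒n1
[2] read 'a'  n1⇒n2
[3] read 'b'  n2⇒n3
[4] read 'c'  n3⇒n4  ** P0@[1:4],P1@[4:4],P4@[3:4]
[5] read 'a'  n4⇒n0 (via fail)
[6] read 'c'  n0⇒n5  ** P1@[6:6]
[7] read 'b'  n5⇒n7
[8] read 'd'  n7⇒n6 (via fail)  ** P2@[7:8]
[9] read 'b'  n6⇒n1 (via fail)
[10] read 'a'  n1⇒n2
[11] read 'b'  n2⇒n3
[12] read 'c'  n3⇒n4  ** P0@[9:12],P1@[12:12],P4@[11:12]
[13] read 'b'  n4⇒n7 (via fail)
[14] read 'c'  n7⇒n8  ** P1@[14:14],P4@[13:14]
[15] read 'a'  n8⇒n0 (via fail)
[16] read 'b'  n0⇒n1
[17] read 'a'  n1⇒n2
[18] read 'b'  n2⇒n3
[19] read 'c'  n3⇒n4  ** P0@[16:19],P1@[19:19],P4@[18:19]
[20] read 'c'  n4⇒n5 (via fail)  ** P1@[20:20]
[21] read 'c'  n5⇒n5 (via fail)  ** P1@[21:21]
[22] read 'b'  n5⇒n7
[23] read 'a'  n7⇒n2 (via fail)
[24] read 'd'  n2⇒n0 (via fail)
[25] read 'a'  n0⇒n0
[26] read 'b'  n0⇒n1
[27] read 'd'  n1⇒n6  ** P2@[26:27]
[28] read 'b'  n6⇒n1 (via fail)
[29] read 'a'  n1⇒n2
[30] read 'b'  n2⇒n3
[31] read 'c'  n3⇒n4  ** P0@[28:31],P1@[31:31],P4@[30:31]
[32] read 'a'  n4⇒n0 (via fail)
[33] read 'a'  n0⇒n0
[34] read 'b'  n0⇒n1
[35] read 'a'  n1⇒n2
[36] read 'b'  n2⇒n3
[37] read 'c'  n3⇒n4  ** P0@[34:37],P1@[37:37],P4@[36:37]
[38] read 'd'  n4⇒n0 (via fail)
[39] read 'c'  n0⇒n5  ** P1@[39:39]
[40] read 'a'  n5⇒n0 (via fail)
[41] read 'c'  n0⇒n5  ** P1@[41:41]
[42] read 'b'  n5⇒n7
[43] read 'a'  n7⇒n2 (via fail)
[44] read 'c'  n2⇒n5 (via fail)  ** P1@[44:44]
[45] read 'b'  n5⇒n7
[46] read 'a'  n7⇒n2 (via fail)

All matches (sorted): [[4,0],[4,1],[4,4],[6,1],[8,2],[12,0],[12,1],[12,4],[14,1],[14,4],[19,0],[19,1],[19,4],[20,1],[21,1],[27,2],[31,0],[31,1],[31,4],[37,0],[37,1],[37,4],[39,1],[41,1],[44,1]]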